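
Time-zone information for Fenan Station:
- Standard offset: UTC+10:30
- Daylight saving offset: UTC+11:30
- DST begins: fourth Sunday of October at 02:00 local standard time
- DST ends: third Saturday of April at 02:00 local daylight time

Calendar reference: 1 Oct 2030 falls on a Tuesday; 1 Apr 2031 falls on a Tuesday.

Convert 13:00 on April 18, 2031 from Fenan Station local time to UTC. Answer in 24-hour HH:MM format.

1 October 2030 is a Tuesday, so the first Sunday is October 6 and the fourth is October 27.
1 April 2031 is a Tuesday, so the first Saturday is April 5 and the third is April 19.
April 18, 2031 lies within the daylight-saving period (27 October 2030 – 19 April 2031), so Fenan Station is on daylight time, UTC+11:30.
13:00 local − 11h30m = 01:30 UTC.

01:30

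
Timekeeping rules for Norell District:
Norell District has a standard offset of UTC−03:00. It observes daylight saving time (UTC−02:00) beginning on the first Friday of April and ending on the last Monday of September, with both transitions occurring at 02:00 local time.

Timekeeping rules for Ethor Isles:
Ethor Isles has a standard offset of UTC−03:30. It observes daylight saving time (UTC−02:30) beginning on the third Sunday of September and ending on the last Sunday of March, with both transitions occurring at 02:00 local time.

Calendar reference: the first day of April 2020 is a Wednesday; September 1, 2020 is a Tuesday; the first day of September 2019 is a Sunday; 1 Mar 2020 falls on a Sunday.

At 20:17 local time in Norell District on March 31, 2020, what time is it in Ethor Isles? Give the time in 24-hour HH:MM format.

19:47

1 April 2020 is a Wednesday, so the first Friday is April 3.
1 September 2020 is a Tuesday, so Mondays fall on 7, 14, 21, 28; the last is September 28.
March 31, 2020 is outside the daylight-saving period (3 April – 28 September), so Norell District is on standard time, UTC−03:00.
20:17 Norell District + 3h = 23:17 UTC.
1 September 2019 is a Sunday, so the first Sunday is September 1 and the third is September 15.
1 March 2020 is a Sunday, so Sundays fall on 1, 8, 15, 22, 29; the last is March 29.
At the standard offset (UTC−03:30), 23:17 UTC − 3h30m = 19:47 Ethor Isles standard time.
The standard-time date in Ethor Isles, March 31, 2020, does not fall between 15 September 2019 and 29 March 2020, so daylight saving is not in effect and Ethor Isles is at UTC−03:30.
23:17 UTC − 3h30m = 19:47 Ethor Isles.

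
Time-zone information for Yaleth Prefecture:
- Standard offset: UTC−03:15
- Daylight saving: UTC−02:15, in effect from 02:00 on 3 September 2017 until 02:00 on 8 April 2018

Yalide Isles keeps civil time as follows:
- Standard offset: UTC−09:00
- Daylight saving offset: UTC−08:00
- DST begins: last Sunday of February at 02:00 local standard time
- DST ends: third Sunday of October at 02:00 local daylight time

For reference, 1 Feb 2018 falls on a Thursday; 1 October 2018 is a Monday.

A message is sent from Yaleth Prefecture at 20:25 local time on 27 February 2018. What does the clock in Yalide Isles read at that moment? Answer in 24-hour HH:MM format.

14:40

27 February 2018 falls between 3 September 2017 and 8 April 2018, so daylight saving is in effect and Yaleth Prefecture is at UTC−02:15.
20:25 Yaleth Prefecture + 2h15m = 22:40 UTC.
1 February 2018 is a Thursday, so Sundays fall on 4, 11, 18, 25; the last is February 25.
1 October 2018 is a Monday, so the first Sunday is October 7 and the third is October 21.
At the standard offset (UTC−09:00), 22:40 UTC − 9h = 13:40 Yalide Isles standard time.
The standard-time date in Yalide Isles, 27 February 2018, lies within the daylight-saving period (25 February – 21 October), so Yalide Isles is on daylight time, UTC−08:00.
22:40 UTC − 8h = 14:40 Yalide Isles.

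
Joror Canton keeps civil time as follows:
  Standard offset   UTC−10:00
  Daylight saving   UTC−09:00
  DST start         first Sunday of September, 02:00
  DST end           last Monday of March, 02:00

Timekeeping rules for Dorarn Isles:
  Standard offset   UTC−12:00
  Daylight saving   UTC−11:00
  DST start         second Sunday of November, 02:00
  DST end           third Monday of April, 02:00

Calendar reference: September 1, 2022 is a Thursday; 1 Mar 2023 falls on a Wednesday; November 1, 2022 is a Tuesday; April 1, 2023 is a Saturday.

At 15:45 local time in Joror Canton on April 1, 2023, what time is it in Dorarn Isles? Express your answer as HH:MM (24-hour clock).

1 September 2022 is a Thursday, so the first Sunday is September 4.
1 March 2023 is a Wednesday, so Mondays fall on 6, 13, 20, 27; the last is March 27.
Daylight saving runs 4 September 2022 – 27 March 2023; April 1, 2023 is outside that window, so Joror Canton is on standard time at UTC−10:00.
15:45 Joror Canton + 10h = 01:45 UTC (rolling into the next day, 2 April 2023).
1 November 2022 is a Tuesday, so the first Sunday is November 6 and the second is November 13.
1 April 2023 is a Saturday, so the first Monday is April 3 and the third is April 17.
At the standard offset (UTC−12:00), 01:45 UTC − 12h = 13:45 Dorarn Isles standard time (rolling into the previous day, 1 April 2023).
Daylight saving runs 13 November 2022 – 17 April 2023; the standard-time date in Dorarn Isles, April 1, 2023, is inside that window, so Dorarn Isles is at UTC−11:00.
01:45 UTC − 11h = 14:45 Dorarn Isles (rolling into the previous day, 1 April 2023).

14:45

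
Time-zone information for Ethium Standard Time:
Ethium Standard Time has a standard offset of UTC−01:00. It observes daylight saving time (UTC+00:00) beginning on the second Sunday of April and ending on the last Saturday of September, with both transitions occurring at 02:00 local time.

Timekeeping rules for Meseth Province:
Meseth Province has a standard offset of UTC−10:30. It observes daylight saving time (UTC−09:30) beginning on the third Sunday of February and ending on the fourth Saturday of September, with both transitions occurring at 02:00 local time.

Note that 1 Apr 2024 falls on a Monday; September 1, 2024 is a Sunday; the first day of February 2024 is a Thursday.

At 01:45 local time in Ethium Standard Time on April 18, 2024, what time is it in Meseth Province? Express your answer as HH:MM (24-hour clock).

16:15

1 April 2024 is a Monday, so the first Sunday is April 7 and the second is April 14.
1 September 2024 is a Sunday, so Saturdays fall on 7, 14, 21, 28; the last is September 28.
Daylight saving runs 14 April – 28 September; April 18, 2024 is inside that window, so Ethium Standard Time is at UTC+00:00.
01:45 Ethium Standard Time − 0h = 01:45 UTC.
1 February 2024 is a Thursday, so the first Sunday is February 4 and the third is February 18.
1 September 2024 is a Sunday, so the first Saturday is September 7 and the fourth is September 28.
At the standard offset (UTC−10:30), 01:45 UTC − 10h30m = 15:15 Meseth Province standard time (rolling into the previous day, 17 April 2024).
The standard-time date in Meseth Province, April 17, 2024, lies within the daylight-saving period (18 February – 28 September), so Meseth Province is on daylight time, UTC−09:30.
01:45 UTC − 9h30m = 16:15 Meseth Province (rolling into the previous day, 17 April 2024).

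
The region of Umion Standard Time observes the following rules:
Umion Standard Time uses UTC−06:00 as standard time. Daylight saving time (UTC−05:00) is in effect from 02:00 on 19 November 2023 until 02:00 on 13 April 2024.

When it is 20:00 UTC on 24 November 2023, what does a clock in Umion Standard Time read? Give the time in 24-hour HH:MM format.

At the standard offset (UTC−06:00), 20:00 UTC − 6h = 14:00 Umion Standard Time standard time.
The standard-time date in Umion Standard Time, 24 November 2023, lies within the daylight-saving period (19 November 2023 – 13 April 2024), so Umion Standard Time is on daylight time, UTC−05:00.
20:00 UTC − 5h = 15:00 local.

15:00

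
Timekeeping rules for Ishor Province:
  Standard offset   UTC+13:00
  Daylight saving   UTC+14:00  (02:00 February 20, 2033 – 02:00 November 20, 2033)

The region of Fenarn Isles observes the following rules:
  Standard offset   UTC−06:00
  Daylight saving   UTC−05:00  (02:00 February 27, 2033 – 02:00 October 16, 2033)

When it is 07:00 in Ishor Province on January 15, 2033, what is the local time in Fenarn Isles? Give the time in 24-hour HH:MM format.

12:00

January 15, 2033 is outside the daylight-saving period (20 February – 20 November), so Ishor Province is on standard time, UTC+13:00.
07:00 Ishor Province − 13h = 18:00 UTC (rolling into the previous day, 14 January 2033).
At the standard offset (UTC−06:00), 18:00 UTC − 6h = 12:00 Fenarn Isles standard time.
The standard-time date in Fenarn Isles, January 14, 2033, is outside the daylight-saving period (27 February – 16 October), so Fenarn Isles is on standard time, UTC−06:00.
18:00 UTC − 6h = 12:00 Fenarn Isles.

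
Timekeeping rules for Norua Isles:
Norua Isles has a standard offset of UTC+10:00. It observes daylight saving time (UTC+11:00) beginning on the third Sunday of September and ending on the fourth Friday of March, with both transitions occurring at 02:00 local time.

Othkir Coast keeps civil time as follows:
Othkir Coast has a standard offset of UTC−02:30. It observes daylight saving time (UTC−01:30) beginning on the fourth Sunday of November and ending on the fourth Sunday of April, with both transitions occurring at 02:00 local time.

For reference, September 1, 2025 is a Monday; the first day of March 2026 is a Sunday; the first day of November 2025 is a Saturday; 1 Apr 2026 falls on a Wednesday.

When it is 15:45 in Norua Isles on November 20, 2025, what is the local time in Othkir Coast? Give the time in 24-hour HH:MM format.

1 September 2025 is a Monday, so the first Sunday is September 7 and the third is September 21.
1 March 2026 is a Sunday, so the first Friday is March 6 and the fourth is March 27.
November 20, 2025 falls between 21 September 2025 and 27 March 2026, so daylight saving is in effect and Norua Isles is at UTC+11:00.
15:45 Norua Isles − 11h = 04:45 UTC.
1 November 2025 is a Saturday, so the first Sunday is November 2 and the fourth is November 23.
1 April 2026 is a Wednesday, so the first Sunday is April 5 and the fourth is April 26.
At the standard offset (UTC−02:30), 04:45 UTC − 2h30m = 02:15 Othkir Coast standard time.
The standard-time date in Othkir Coast, November 20, 2025, does not fall between 23 November 2025 and 26 April 2026, so daylight saving is not in effect and Othkir Coast is at UTC−02:30.
04:45 UTC − 2h30m = 02:15 Othkir Coast.

02:15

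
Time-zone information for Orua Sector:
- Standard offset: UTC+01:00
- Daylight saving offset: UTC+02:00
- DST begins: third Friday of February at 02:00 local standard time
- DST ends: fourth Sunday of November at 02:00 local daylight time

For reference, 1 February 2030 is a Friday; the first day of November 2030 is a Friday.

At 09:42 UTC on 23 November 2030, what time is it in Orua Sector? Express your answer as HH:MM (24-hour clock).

1 February 2030 is a Friday, so the first Friday is February 1 and the third is February 15.
1 November 2030 is a Friday, so the first Sunday is November 3 and the fourth is November 24.
At the standard offset (UTC+01:00), 09:42 UTC + 1h = 10:42 Orua Sector standard time.
Daylight saving runs 15 February – 24 November; the standard-time date in Orua Sector, 23 November 2030, is inside that window, so Orua Sector is at UTC+02:00.
09:42 UTC + 2h = 11:42 local.

11:42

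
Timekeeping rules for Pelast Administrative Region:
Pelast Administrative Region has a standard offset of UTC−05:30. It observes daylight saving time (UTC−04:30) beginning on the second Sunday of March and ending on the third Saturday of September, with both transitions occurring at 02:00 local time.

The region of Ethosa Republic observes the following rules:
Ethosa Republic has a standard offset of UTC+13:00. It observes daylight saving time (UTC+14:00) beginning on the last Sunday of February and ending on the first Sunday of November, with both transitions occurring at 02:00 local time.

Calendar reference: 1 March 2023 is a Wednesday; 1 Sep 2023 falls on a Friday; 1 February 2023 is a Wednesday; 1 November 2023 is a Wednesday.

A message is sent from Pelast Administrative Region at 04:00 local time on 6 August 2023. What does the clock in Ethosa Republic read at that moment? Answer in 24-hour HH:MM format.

22:30

1 March 2023 is a Wednesday, so the first Sunday is March 5 and the second is March 12.
1 September 2023 is a Friday, so the first Saturday is September 2 and the third is September 16.
6 August 2023 lies within the daylight-saving period (12 March – 16 September), so Pelast Administrative Region is on daylight time, UTC−04:30.
04:00 Pelast Administrative Region + 4h30m = 08:30 UTC.
1 February 2023 is a Wednesday, so Sundays fall on 5, 12, 19, 26; the last is February 26.
1 November 2023 is a Wednesday, so the first Sunday is November 5.
At the standard offset (UTC+13:00), 08:30 UTC + 13h = 21:30 Ethosa Republic standard time.
The standard-time date in Ethosa Republic, 6 August 2023, lies within the daylight-saving period (26 February – 5 November), so Ethosa Republic is on daylight time, UTC+14:00.
08:30 UTC + 14h = 22:30 Ethosa Republic.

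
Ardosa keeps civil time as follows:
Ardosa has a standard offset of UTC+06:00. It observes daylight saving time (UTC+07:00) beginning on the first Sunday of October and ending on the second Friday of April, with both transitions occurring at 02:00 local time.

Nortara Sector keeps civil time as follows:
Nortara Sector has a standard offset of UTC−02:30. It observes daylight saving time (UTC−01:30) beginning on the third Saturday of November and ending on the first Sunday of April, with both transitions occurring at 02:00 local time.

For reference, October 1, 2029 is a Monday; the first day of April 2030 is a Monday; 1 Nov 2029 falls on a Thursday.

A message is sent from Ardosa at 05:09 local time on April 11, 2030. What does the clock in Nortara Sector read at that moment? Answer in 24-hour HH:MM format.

19:39

1 October 2029 is a Monday, so the first Sunday is October 7.
1 April 2030 is a Monday, so the first Friday is April 5 and the second is April 12.
April 11, 2030 lies within the daylight-saving period (7 October 2029 – 12 April 2030), so Ardosa is on daylight time, UTC+07:00.
05:09 Ardosa − 7h = 22:09 UTC (rolling into the previous day, 10 April 2030).
1 November 2029 is a Thursday, so the first Saturday is November 3 and the third is November 17.
1 April 2030 is a Monday, so the first Sunday is April 7.
At the standard offset (UTC−02:30), 22:09 UTC − 2h30m = 19:39 Nortara Sector standard time.
The standard-time date in Nortara Sector, April 10, 2030, is outside the daylight-saving period (17 November 2029 – 7 April 2030), so Nortara Sector is on standard time, UTC−02:30.
22:09 UTC − 2h30m = 19:39 Nortara Sector.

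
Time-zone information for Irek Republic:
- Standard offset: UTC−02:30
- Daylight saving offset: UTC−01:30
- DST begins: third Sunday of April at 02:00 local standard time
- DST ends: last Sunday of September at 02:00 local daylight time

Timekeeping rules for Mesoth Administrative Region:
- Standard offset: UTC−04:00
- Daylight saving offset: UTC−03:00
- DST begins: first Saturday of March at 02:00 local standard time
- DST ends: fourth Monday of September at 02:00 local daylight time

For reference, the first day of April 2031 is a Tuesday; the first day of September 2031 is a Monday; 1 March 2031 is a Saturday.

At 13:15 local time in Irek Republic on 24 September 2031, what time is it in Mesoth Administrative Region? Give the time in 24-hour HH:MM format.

10:45

1 April 2031 is a Tuesday, so the first Sunday is April 6 and the third is April 20.
1 September 2031 is a Monday, so Sundays fall on 7, 14, 21, 28; the last is September 28.
Daylight saving runs 20 April – 28 September; 24 September 2031 is inside that window, so Irek Republic is at UTC−01:30.
13:15 Irek Republic + 1h30m = 14:45 UTC.
1 March 2031 is a Saturday, so the first Saturday is March 1.
1 September 2031 is a Monday, so the first Monday is September 1 and the fourth is September 22.
At the standard offset (UTC−04:00), 14:45 UTC − 4h = 10:45 Mesoth Administrative Region standard time.
Daylight saving runs 1 March – 22 September; the standard-time date in Mesoth Administrative Region, 24 September 2031, is outside that window, so Mesoth Administrative Region is on standard time at UTC−04:00.
14:45 UTC − 4h = 10:45 Mesoth Administrative Region.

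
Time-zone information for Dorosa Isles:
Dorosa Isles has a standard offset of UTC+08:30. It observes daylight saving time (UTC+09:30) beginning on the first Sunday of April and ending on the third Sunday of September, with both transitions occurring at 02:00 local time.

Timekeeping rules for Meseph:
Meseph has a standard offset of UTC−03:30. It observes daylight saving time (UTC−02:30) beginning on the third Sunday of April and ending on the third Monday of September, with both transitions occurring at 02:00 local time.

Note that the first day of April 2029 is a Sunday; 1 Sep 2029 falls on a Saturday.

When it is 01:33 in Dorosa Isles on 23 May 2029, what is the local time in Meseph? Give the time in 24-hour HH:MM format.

13:33

1 April 2029 is a Sunday, so the first Sunday is April 1.
1 September 2029 is a Saturday, so the first Sunday is September 2 and the third is September 16.
23 May 2029 falls between 1 April and 16 September, so daylight saving is in effect and Dorosa Isles is at UTC+09:30.
01:33 Dorosa Isles − 9h30m = 16:03 UTC (rolling into the previous day, 22 May 2029).
1 April 2029 is a Sunday, so the first Sunday is April 1 and the third is April 15.
1 September 2029 is a Saturday, so the first Monday is September 3 and the third is September 17.
At the standard offset (UTC−03:30), 16:03 UTC − 3h30m = 12:33 Meseph standard time.
The standard-time date in Meseph, 22 May 2029, falls between 15 April and 17 September, so daylight saving is in effect and Meseph is at UTC−02:30.
16:03 UTC − 2h30m = 13:33 Meseph.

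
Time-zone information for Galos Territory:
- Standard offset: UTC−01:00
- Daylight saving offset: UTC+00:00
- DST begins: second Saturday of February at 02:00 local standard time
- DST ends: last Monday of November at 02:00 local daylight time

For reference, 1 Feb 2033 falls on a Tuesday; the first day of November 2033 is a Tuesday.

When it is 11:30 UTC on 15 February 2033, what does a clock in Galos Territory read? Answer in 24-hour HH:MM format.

11:30

1 February 2033 is a Tuesday, so the first Saturday is February 5 and the second is February 12.
1 November 2033 is a Tuesday, so Mondays fall on 7, 14, 21, 28; the last is November 28.
At the standard offset (UTC−01:00), 11:30 UTC − 1h = 10:30 Galos Territory standard time.
The standard-time date in Galos Territory, 15 February 2033, lies within the daylight-saving period (12 February – 28 November), so Galos Territory is on daylight time, UTC+00:00.
11:30 UTC + 0h = 11:30 local.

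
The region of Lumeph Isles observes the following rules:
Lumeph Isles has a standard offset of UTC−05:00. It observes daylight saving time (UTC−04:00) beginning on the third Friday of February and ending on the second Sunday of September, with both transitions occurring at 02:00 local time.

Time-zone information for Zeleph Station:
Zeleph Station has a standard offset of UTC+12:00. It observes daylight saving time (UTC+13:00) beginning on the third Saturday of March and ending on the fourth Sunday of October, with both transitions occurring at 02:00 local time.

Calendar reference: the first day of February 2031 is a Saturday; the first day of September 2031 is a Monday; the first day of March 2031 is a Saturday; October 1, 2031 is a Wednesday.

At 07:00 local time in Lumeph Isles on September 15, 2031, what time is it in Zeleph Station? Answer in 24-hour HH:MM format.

01:00

1 February 2031 is a Saturday, so the first Friday is February 7 and the third is February 21.
1 September 2031 is a Monday, so the first Sunday is September 7 and the second is September 14.
September 15, 2031 is outside the daylight-saving period (21 February – 14 September), so Lumeph Isles is on standard time, UTC−05:00.
07:00 Lumeph Isles + 5h = 12:00 UTC.
1 March 2031 is a Saturday, so the first Saturday is March 1 and the third is March 15.
1 October 2031 is a Wednesday, so the first Sunday is October 5 and the fourth is October 26.
At the standard offset (UTC+12:00), 12:00 UTC + 12h = 00:00 Zeleph Station standard time (rolling into the next day, 16 September 2031).
The standard-time date in Zeleph Station, September 16, 2031, falls between 15 March and 26 October, so daylight saving is in effect and Zeleph Station is at UTC+13:00.
12:00 UTC + 13h = 01:00 Zeleph Station (rolling into the next day, 16 September 2031).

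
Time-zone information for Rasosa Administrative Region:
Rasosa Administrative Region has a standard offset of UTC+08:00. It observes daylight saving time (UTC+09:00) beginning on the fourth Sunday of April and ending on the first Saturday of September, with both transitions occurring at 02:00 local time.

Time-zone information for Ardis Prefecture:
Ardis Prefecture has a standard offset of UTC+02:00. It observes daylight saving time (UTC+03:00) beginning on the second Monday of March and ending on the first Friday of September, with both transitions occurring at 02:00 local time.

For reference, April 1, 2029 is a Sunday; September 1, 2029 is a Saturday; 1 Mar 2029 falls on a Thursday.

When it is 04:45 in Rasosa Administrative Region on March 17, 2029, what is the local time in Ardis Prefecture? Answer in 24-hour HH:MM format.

1 April 2029 is a Sunday, so the first Sunday is April 1 and the fourth is April 22.
1 September 2029 is a Saturday, so the first Saturday is September 1.
March 17, 2029 does not fall between 22 April and 1 September, so daylight saving is not in effect and Rasosa Administrative Region is at UTC+08:00.
04:45 Rasosa Administrative Region − 8h = 20:45 UTC (rolling into the previous day, 16 March 2029).
1 March 2029 is a Thursday, so the first Monday is March 5 and the second is March 12.
1 September 2029 is a Saturday, so the first Friday is September 7.
At the standard offset (UTC+02:00), 20:45 UTC + 2h = 22:45 Ardis Prefecture standard time.
Daylight saving runs 12 March – 7 September; the standard-time date in Ardis Prefecture, March 16, 2029, is inside that window, so Ardis Prefecture is at UTC+03:00.
20:45 UTC + 3h = 23:45 Ardis Prefecture.

23:45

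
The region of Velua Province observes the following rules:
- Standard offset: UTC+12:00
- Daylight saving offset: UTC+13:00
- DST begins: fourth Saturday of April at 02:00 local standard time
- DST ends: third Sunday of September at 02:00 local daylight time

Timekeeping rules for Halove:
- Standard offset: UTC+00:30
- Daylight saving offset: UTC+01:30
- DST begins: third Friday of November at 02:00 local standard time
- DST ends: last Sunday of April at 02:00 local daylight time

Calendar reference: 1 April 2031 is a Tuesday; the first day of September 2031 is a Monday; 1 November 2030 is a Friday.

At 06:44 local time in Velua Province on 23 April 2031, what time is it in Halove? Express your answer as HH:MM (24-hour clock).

20:14

1 April 2031 is a Tuesday, so the first Saturday is April 5 and the fourth is April 26.
1 September 2031 is a Monday, so the first Sunday is September 7 and the third is September 21.
23 April 2031 does not fall between 26 April and 21 September, so daylight saving is not in effect and Velua Province is at UTC+12:00.
06:44 Velua Province − 12h = 18:44 UTC (rolling into the previous day, 22 April 2031).
1 November 2030 is a Friday, so the first Friday is November 1 and the third is November 15.
1 April 2031 is a Tuesday, so Sundays fall on 6, 13, 20, 27; the last is April 27.
At the standard offset (UTC+00:30), 18:44 UTC + 0h30m = 19:14 Halove standard time.
Daylight saving runs 15 November 2030 – 27 April 2031; the standard-time date in Halove, 22 April 2031, is inside that window, so Halove is at UTC+01:30.
18:44 UTC + 1h30m = 20:14 Halove.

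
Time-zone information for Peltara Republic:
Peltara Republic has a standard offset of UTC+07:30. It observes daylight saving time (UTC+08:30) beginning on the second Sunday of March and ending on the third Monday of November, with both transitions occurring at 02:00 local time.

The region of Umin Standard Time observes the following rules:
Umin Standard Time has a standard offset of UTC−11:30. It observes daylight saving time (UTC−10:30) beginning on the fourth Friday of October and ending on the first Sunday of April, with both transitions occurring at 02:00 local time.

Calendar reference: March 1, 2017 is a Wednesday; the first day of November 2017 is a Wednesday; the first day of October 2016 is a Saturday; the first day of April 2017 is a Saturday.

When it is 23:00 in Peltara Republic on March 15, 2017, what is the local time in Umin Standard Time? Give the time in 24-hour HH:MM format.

1 March 2017 is a Wednesday, so the first Sunday is March 5 and the second is March 12.
1 November 2017 is a Wednesday, so the first Monday is November 6 and the third is November 20.
March 15, 2017 lies within the daylight-saving period (12 March – 20 November), so Peltara Republic is on daylight time, UTC+08:30.
23:00 Peltara Republic − 8h30m = 14:30 UTC.
1 October 2016 is a Saturday, so the first Friday is October 7 and the fourth is October 28.
1 April 2017 is a Saturday, so the first Sunday is April 2.
At the standard offset (UTC−11:30), 14:30 UTC − 11h30m = 03:00 Umin Standard Time standard time.
Daylight saving runs 28 October 2016 – 2 April 2017; the standard-time date in Umin Standard Time, March 15, 2017, is inside that window, so Umin Standard Time is at UTC−10:30.
14:30 UTC − 10h30m = 04:00 Umin Standard Time.

04:00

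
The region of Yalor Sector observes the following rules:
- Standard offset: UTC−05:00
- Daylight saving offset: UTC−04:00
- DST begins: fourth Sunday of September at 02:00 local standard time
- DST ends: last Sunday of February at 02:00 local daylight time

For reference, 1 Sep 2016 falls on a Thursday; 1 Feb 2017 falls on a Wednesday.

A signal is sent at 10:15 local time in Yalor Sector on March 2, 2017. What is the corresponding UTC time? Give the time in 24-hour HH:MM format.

15:15

1 September 2016 is a Thursday, so the first Sunday is September 4 and the fourth is September 25.
1 February 2017 is a Wednesday, so Sundays fall on 5, 12, 19, 26; the last is February 26.
March 2, 2017 is outside the daylight-saving period (25 September 2016 – 26 February 2017), so Yalor Sector is on standard time, UTC−05:00.
10:15 local + 5h = 15:15 UTC.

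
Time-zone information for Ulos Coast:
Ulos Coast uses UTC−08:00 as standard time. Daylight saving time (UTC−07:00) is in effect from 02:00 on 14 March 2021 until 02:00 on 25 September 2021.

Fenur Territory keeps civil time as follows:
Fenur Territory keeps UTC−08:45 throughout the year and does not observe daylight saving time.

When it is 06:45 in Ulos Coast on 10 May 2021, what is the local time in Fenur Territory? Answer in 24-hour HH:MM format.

10 May 2021 lies within the daylight-saving period (14 March – 25 September), so Ulos Coast is on daylight time, UTC−07:00.
06:45 Ulos Coast + 7h = 13:45 UTC.
Fenur Territory has no daylight saving, so its offset is UTC−08:45 year-round.
13:45 UTC − 8h45m = 05:00 Fenur Territory.

05:00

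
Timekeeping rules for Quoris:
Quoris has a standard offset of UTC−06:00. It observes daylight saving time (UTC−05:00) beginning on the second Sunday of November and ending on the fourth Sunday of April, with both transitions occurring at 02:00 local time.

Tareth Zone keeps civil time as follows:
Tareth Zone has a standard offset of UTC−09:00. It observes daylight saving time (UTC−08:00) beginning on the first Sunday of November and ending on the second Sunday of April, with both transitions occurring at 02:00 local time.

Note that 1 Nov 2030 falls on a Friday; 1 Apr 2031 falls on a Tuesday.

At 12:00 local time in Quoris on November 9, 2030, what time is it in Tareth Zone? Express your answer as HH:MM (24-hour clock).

10:00

1 November 2030 is a Friday, so the first Sunday is November 3 and the second is November 10.
1 April 2031 is a Tuesday, so the first Sunday is April 6 and the fourth is April 27.
Daylight saving runs 10 November 2030 – 27 April 2031; November 9, 2030 is outside that window, so Quoris is on standard time at UTC−06:00.
12:00 Quoris + 6h = 18:00 UTC.
1 November 2030 is a Friday, so the first Sunday is November 3.
1 April 2031 is a Tuesday, so the first Sunday is April 6 and the second is April 13.
At the standard offset (UTC−09:00), 18:00 UTC − 9h = 09:00 Tareth Zone standard time.
The standard-time date in Tareth Zone, November 9, 2030, falls between 3 November 2030 and 13 April 2031, so daylight saving is in effect and Tareth Zone is at UTC−08:00.
18:00 UTC − 8h = 10:00 Tareth Zone.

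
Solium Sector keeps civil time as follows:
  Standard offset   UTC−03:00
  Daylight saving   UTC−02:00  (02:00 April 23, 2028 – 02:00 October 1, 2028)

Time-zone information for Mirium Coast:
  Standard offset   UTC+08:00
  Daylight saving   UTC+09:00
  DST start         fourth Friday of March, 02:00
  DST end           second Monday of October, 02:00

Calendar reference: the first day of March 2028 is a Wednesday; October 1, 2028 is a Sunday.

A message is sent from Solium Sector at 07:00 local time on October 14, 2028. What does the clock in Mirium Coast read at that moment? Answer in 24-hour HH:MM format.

Daylight saving runs 23 April – 1 October; October 14, 2028 is outside that window, so Solium Sector is on standard time at UTC−03:00.
07:00 Solium Sector + 3h = 10:00 UTC.
1 March 2028 is a Wednesday, so the first Friday is March 3 and the fourth is March 24.
1 October 2028 is a Sunday, so the first Monday is October 2 and the second is October 9.
At the standard offset (UTC+08:00), 10:00 UTC + 8h = 18:00 Mirium Coast standard time.
Daylight saving runs 24 March – 9 October; the standard-time date in Mirium Coast, October 14, 2028, is outside that window, so Mirium Coast is on standard time at UTC+08:00.
10:00 UTC + 8h = 18:00 Mirium Coast.

18:00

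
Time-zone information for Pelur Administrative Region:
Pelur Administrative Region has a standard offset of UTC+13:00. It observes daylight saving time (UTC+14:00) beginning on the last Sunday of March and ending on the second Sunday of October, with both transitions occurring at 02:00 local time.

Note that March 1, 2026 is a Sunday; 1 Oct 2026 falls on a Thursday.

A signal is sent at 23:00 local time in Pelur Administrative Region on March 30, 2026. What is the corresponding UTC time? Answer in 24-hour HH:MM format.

09:00

1 March 2026 is a Sunday, so Sundays fall on 1, 8, 15, 22, 29; the last is March 29.
1 October 2026 is a Thursday, so the first Sunday is October 4 and the second is October 11.
March 30, 2026 falls between 29 March and 11 October, so daylight saving is in effect and Pelur Administrative Region is at UTC+14:00.
23:00 local − 14h = 09:00 UTC.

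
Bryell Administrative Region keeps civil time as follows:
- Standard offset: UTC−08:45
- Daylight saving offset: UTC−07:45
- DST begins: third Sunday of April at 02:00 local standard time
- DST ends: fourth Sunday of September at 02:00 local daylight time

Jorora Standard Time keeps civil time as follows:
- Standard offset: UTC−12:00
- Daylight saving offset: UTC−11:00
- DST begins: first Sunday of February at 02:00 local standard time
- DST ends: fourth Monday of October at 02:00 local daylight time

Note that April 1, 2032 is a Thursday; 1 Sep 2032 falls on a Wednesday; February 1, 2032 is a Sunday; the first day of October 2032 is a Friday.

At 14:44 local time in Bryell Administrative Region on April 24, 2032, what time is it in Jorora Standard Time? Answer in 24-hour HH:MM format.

11:29

1 April 2032 is a Thursday, so the first Sunday is April 4 and the third is April 18.
1 September 2032 is a Wednesday, so the first Sunday is September 5 and the fourth is September 26.
April 24, 2032 falls between 18 April and 26 September, so daylight saving is in effect and Bryell Administrative Region is at UTC−07:45.
14:44 Bryell Administrative Region + 7h45m = 22:29 UTC.
1 February 2032 is a Sunday, so the first Sunday is February 1.
1 October 2032 is a Friday, so the first Monday is October 4 and the fourth is October 25.
At the standard offset (UTC−12:00), 22:29 UTC − 12h = 10:29 Jorora Standard Time standard time.
The standard-time date in Jorora Standard Time, April 24, 2032, lies within the daylight-saving period (1 February – 25 October), so Jorora Standard Time is on daylight time, UTC−11:00.
22:29 UTC − 11h = 11:29 Jorora Standard Time.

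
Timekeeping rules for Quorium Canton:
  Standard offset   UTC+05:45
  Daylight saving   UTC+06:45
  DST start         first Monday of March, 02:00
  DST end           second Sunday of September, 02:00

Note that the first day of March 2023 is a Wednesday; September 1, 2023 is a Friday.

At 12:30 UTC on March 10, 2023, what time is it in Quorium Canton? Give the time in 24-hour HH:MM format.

19:15

1 March 2023 is a Wednesday, so the first Monday is March 6.
1 September 2023 is a Friday, so the first Sunday is September 3 and the second is September 10.
At the standard offset (UTC+05:45), 12:30 UTC + 5h45m = 18:15 Quorium Canton standard time.
The standard-time date in Quorium Canton, March 10, 2023, falls between 6 March and 10 September, so daylight saving is in effect and Quorium Canton is at UTC+06:45.
12:30 UTC + 6h45m = 19:15 local.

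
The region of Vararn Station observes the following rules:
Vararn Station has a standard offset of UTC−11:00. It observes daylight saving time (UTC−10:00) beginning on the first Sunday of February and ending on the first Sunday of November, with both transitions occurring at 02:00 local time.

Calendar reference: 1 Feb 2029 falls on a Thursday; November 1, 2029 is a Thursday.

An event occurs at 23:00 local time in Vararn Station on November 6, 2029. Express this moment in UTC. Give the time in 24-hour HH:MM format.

1 February 2029 is a Thursday, so the first Sunday is February 4.
1 November 2029 is a Thursday, so the first Sunday is November 4.
November 6, 2029 does not fall between 4 February and 4 November, so daylight saving is not in effect and Vararn Station is at UTC−11:00.
23:00 local + 11h = 10:00 UTC (rolling into the next day, 7 November 2029).

10:00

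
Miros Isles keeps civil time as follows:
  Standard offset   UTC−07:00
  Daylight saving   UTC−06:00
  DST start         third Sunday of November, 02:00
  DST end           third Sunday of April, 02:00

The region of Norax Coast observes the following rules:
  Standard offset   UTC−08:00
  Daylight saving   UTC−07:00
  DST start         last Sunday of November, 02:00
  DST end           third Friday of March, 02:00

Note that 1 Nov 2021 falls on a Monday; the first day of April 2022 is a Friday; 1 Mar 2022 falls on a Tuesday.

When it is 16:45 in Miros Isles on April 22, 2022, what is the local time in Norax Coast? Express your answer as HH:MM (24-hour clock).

1 November 2021 is a Monday, so the first Sunday is November 7 and the third is November 21.
1 April 2022 is a Friday, so the first Sunday is April 3 and the third is April 17.
Daylight saving runs 21 November 2021 – 17 April 2022; April 22, 2022 is outside that window, so Miros Isles is on standard time at UTC−07:00.
16:45 Miros Isles + 7h = 23:45 UTC.
1 November 2021 is a Monday, so Sundays fall on 7, 14, 21, 28; the last is November 28.
1 March 2022 is a Tuesday, so the first Friday is March 4 and the third is March 18.
At the standard offset (UTC−08:00), 23:45 UTC − 8h = 15:45 Norax Coast standard time.
The standard-time date in Norax Coast, April 22, 2022, does not fall between 28 November 2021 and 18 March 2022, so daylight saving is not in effect and Norax Coast is at UTC−08:00.
23:45 UTC − 8h = 15:45 Norax Coast.

15:45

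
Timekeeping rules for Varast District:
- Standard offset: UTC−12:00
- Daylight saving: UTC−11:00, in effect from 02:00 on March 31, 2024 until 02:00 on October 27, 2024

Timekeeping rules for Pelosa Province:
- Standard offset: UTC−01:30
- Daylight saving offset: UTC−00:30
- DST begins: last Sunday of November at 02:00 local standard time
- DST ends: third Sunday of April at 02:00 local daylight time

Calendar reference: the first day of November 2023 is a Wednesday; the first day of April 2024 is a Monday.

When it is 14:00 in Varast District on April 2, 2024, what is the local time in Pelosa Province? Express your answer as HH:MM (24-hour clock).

April 2, 2024 falls between 31 March and 27 October, so daylight saving is in effect and Varast District is at UTC−11:00.
14:00 Varast District + 11h = 01:00 UTC (rolling into the next day, 3 April 2024).
1 November 2023 is a Wednesday, so Sundays fall on 5, 12, 19, 26; the last is November 26.
1 April 2024 is a Monday, so the first Sunday is April 7 and the third is April 21.
At the standard offset (UTC−01:30), 01:00 UTC − 1h30m = 23:30 Pelosa Province standard time (rolling into the previous day, 2 April 2024).
The standard-time date in Pelosa Province, April 2, 2024, lies within the daylight-saving period (26 November 2023 – 21 April 2024), so Pelosa Province is on daylight time, UTC−00:30.
01:00 UTC − 0h30m = 00:30 Pelosa Province.

00:30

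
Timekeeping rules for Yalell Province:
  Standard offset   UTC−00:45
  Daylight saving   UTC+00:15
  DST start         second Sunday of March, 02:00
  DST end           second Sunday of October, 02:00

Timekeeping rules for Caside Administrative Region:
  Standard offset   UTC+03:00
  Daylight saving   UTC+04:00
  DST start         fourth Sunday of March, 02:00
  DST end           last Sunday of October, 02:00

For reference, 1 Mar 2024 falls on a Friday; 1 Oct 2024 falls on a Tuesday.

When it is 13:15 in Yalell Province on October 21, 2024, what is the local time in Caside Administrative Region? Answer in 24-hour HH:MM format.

18:00

1 March 2024 is a Friday, so the first Sunday is March 3 and the second is March 10.
1 October 2024 is a Tuesday, so the first Sunday is October 6 and the second is October 13.
October 21, 2024 is outside the daylight-saving period (10 March – 13 October), so Yalell Province is on standard time, UTC−00:45.
13:15 Yalell Province + 0h45m = 14:00 UTC.
1 March 2024 is a Friday, so the first Sunday is March 3 and the fourth is March 24.
1 October 2024 is a Tuesday, so Sundays fall on 6, 13, 20, 27; the last is October 27.
At the standard offset (UTC+03:00), 14:00 UTC + 3h = 17:00 Caside Administrative Region standard time.
The standard-time date in Caside Administrative Region, October 21, 2024, falls between 24 March and 27 October, so daylight saving is in effect and Caside Administrative Region is at UTC+04:00.
14:00 UTC + 4h = 18:00 Caside Administrative Region.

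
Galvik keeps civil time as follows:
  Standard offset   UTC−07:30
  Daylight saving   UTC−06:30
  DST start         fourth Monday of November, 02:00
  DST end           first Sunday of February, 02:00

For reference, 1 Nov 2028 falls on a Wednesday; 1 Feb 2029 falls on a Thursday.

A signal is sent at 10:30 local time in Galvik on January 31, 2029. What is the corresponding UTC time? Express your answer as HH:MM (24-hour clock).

17:00

1 November 2028 is a Wednesday, so the first Monday is November 6 and the fourth is November 27.
1 February 2029 is a Thursday, so the first Sunday is February 4.
January 31, 2029 lies within the daylight-saving period (27 November 2028 – 4 February 2029), so Galvik is on daylight time, UTC−06:30.
10:30 local + 6h30m = 17:00 UTC.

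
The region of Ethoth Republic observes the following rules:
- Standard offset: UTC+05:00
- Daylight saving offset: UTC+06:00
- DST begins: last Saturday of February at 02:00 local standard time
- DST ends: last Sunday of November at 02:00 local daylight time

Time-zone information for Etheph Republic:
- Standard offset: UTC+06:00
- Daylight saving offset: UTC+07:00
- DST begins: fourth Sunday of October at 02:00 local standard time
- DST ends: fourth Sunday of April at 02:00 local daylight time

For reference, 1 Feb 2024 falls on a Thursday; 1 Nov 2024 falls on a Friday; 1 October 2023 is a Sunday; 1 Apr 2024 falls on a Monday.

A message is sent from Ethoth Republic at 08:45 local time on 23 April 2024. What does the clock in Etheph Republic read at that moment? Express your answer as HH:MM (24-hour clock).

09:45

1 February 2024 is a Thursday, so Saturdays fall on 3, 10, 17, 24; the last is February 24.
1 November 2024 is a Friday, so Sundays fall on 3, 10, 17, 24; the last is November 24.
Daylight saving runs 24 February – 24 November; 23 April 2024 is inside that window, so Ethoth Republic is at UTC+06:00.
08:45 Ethoth Republic − 6h = 02:45 UTC.
1 October 2023 is a Sunday, so the first Sunday is October 1 and the fourth is October 22.
1 April 2024 is a Monday, so the first Sunday is April 7 and the fourth is April 28.
At the standard offset (UTC+06:00), 02:45 UTC + 6h = 08:45 Etheph Republic standard time.
Daylight saving runs 22 October 2023 – 28 April 2024; the standard-time date in Etheph Republic, 23 April 2024, is inside that window, so Etheph Republic is at UTC+07:00.
02:45 UTC + 7h = 09:45 Etheph Republic.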